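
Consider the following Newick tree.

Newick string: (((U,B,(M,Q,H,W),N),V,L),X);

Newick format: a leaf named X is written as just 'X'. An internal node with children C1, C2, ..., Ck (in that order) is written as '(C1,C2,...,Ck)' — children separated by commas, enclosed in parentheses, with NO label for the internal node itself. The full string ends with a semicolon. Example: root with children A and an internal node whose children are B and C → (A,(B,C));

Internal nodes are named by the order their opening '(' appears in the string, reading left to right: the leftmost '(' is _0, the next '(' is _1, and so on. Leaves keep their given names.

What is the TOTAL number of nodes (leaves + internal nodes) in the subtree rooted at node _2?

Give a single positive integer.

Newick: (((U,B,(M,Q,H,W),N),V,L),X);
Locate _2: it is the '(' at position 2 (the 3rd '(' reading left to right).
Query: subtree rooted at _2
_2: subtree_size = 1 + 8
  U: subtree_size = 1 + 0
  B: subtree_size = 1 + 0
  _3: subtree_size = 1 + 4
    M: subtree_size = 1 + 0
    Q: subtree_size = 1 + 0
    H: subtree_size = 1 + 0
    W: subtree_size = 1 + 0
  N: subtree_size = 1 + 0
Total subtree size of _2: 9

Answer: 9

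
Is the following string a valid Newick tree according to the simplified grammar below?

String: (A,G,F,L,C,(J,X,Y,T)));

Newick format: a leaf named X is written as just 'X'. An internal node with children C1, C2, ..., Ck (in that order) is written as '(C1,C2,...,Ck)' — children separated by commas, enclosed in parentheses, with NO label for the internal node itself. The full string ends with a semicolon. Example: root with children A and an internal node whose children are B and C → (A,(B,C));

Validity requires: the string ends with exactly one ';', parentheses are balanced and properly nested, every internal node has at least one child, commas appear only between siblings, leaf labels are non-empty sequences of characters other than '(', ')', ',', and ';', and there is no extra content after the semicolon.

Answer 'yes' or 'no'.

Input: (A,G,F,L,C,(J,X,Y,T)));
Paren balance: 2 '(' vs 3 ')' MISMATCH
Ends with single ';': True
Full parse: FAILS (extra content after tree at pos 21)
Valid: False

Answer: no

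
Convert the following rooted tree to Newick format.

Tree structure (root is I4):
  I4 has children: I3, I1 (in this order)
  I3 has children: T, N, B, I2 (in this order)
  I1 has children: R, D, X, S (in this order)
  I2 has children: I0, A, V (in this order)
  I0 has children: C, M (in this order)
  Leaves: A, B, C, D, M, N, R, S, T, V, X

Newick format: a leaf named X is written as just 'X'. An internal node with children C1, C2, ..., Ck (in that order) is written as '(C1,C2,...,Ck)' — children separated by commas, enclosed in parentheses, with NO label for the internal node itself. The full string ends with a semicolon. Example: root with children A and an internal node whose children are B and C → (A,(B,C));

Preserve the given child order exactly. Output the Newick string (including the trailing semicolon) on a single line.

Answer: ((T,N,B,((C,M),A,V)),(R,D,X,S));

Derivation:
internal I4 with children ['I3', 'I1']
  internal I3 with children ['T', 'N', 'B', 'I2']
    leaf 'T' → 'T'
    leaf 'N' → 'N'
    leaf 'B' → 'B'
    internal I2 with children ['I0', 'A', 'V']
      internal I0 with children ['C', 'M']
        leaf 'C' → 'C'
        leaf 'M' → 'M'
      → '(C,M)'
      leaf 'A' → 'A'
      leaf 'V' → 'V'
    → '((C,M),A,V)'
  → '(T,N,B,((C,M),A,V))'
  internal I1 with children ['R', 'D', 'X', 'S']
    leaf 'R' → 'R'
    leaf 'D' → 'D'
    leaf 'X' → 'X'
    leaf 'S' → 'S'
  → '(R,D,X,S)'
→ '((T,N,B,((C,M),A,V)),(R,D,X,S))'
Final: ((T,N,B,((C,M),A,V)),(R,D,X,S));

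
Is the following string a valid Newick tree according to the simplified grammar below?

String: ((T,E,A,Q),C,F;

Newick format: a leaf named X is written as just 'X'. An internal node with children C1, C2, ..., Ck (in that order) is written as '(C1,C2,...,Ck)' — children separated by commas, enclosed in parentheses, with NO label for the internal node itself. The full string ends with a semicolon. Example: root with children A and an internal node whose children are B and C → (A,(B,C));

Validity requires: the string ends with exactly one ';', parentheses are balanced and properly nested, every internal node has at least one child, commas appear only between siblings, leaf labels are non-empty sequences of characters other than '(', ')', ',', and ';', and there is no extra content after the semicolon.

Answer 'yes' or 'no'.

Answer: no

Derivation:
Input: ((T,E,A,Q),C,F;
Paren balance: 2 '(' vs 1 ')' MISMATCH
Ends with single ';': True
Full parse: FAILS (expected , or ) at pos 14)
Valid: False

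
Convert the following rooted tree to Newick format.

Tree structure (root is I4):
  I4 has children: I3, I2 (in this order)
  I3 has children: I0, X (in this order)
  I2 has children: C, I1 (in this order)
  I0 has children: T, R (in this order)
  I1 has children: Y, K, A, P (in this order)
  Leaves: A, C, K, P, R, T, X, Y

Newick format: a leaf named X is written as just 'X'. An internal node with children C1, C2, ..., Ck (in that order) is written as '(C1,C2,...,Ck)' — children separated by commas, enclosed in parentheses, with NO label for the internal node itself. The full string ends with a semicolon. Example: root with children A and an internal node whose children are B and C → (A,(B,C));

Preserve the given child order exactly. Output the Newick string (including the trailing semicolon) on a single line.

internal I4 with children ['I3', 'I2']
  internal I3 with children ['I0', 'X']
    internal I0 with children ['T', 'R']
      leaf 'T' → 'T'
      leaf 'R' → 'R'
    → '(T,R)'
    leaf 'X' → 'X'
  → '((T,R),X)'
  internal I2 with children ['C', 'I1']
    leaf 'C' → 'C'
    internal I1 with children ['Y', 'K', 'A', 'P']
      leaf 'Y' → 'Y'
      leaf 'K' → 'K'
      leaf 'A' → 'A'
      leaf 'P' → 'P'
    → '(Y,K,A,P)'
  → '(C,(Y,K,A,P))'
→ '(((T,R),X),(C,(Y,K,A,P)))'
Final: (((T,R),X),(C,(Y,K,A,P)));

Answer: (((T,R),X),(C,(Y,K,A,P)));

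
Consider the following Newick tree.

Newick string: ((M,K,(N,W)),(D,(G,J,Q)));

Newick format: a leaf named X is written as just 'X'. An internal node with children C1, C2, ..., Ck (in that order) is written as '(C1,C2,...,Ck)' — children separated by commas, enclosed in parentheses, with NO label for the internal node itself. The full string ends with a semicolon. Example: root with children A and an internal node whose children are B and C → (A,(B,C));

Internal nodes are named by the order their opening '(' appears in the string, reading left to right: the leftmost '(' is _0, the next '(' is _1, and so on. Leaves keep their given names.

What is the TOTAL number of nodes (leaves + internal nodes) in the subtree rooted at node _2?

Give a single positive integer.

Newick: ((M,K,(N,W)),(D,(G,J,Q)));
Locate _2: it is the '(' at position 6 (the 3rd '(' reading left to right).
Query: subtree rooted at _2
_2: subtree_size = 1 + 2
  N: subtree_size = 1 + 0
  W: subtree_size = 1 + 0
Total subtree size of _2: 3

Answer: 3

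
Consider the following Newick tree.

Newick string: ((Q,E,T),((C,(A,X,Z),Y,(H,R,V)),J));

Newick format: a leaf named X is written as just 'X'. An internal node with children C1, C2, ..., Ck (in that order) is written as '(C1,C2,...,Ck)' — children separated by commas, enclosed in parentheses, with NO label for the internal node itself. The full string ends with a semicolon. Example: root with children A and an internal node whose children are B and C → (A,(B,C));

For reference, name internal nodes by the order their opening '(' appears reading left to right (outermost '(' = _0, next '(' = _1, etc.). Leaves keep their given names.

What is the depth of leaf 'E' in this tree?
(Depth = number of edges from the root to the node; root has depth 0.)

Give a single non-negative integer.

Newick: ((Q,E,T),((C,(A,X,Z),Y,(H,R,V)),J));
Naming internals by '(' encounter order: outermost '(' = _0, next = _1, ...
Query node: E
Path from root: _0 -> _1 -> E
Depth of E: 2 (number of edges from root)

Answer: 2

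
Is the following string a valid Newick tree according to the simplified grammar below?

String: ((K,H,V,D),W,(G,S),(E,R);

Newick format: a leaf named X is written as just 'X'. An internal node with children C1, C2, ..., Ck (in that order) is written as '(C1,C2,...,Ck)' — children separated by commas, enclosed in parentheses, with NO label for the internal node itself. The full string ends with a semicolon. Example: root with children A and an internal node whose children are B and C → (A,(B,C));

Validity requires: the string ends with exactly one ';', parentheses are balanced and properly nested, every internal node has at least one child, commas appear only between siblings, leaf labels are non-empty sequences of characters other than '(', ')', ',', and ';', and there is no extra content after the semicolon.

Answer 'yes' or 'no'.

Answer: no

Derivation:
Input: ((K,H,V,D),W,(G,S),(E,R);
Paren balance: 4 '(' vs 3 ')' MISMATCH
Ends with single ';': True
Full parse: FAILS (expected , or ) at pos 24)
Valid: False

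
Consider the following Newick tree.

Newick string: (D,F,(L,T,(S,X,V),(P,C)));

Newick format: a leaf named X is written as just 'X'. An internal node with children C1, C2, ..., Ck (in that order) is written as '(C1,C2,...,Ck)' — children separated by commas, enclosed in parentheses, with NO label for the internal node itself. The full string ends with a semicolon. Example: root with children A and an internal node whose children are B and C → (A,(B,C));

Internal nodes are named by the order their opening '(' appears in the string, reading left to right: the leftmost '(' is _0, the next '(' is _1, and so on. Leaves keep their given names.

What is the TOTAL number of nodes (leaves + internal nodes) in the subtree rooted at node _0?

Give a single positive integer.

Newick: (D,F,(L,T,(S,X,V),(P,C)));
Locate _0: it is the '(' at position 0 (the 1st '(' reading left to right).
Query: subtree rooted at _0
_0: subtree_size = 1 + 12
  D: subtree_size = 1 + 0
  F: subtree_size = 1 + 0
  _1: subtree_size = 1 + 9
    L: subtree_size = 1 + 0
    T: subtree_size = 1 + 0
    _2: subtree_size = 1 + 3
      S: subtree_size = 1 + 0
      X: subtree_size = 1 + 0
      V: subtree_size = 1 + 0
    _3: subtree_size = 1 + 2
      P: subtree_size = 1 + 0
      C: subtree_size = 1 + 0
Total subtree size of _0: 13

Answer: 13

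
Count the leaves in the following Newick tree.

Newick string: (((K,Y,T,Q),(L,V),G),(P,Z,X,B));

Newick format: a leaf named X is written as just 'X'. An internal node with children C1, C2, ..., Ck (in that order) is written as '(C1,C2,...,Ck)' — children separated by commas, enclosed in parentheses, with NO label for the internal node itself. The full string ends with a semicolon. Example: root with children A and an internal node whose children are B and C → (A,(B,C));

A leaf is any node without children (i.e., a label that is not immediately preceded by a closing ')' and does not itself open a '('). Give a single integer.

Newick: (((K,Y,T,Q),(L,V),G),(P,Z,X,B));
Scan left-to-right; a leaf is any maximal label run not followed by '(':
  pos 3: leaf 'K' → count = 1
  pos 5: leaf 'Y' → count = 2
  pos 7: leaf 'T' → count = 3
  pos 9: leaf 'Q' → count = 4
  pos 13: leaf 'L' → count = 5
  pos 15: leaf 'V' → count = 6
  pos 18: leaf 'G' → count = 7
  pos 22: leaf 'P' → count = 8
  pos 24: leaf 'Z' → count = 9
  pos 26: leaf 'X' → count = 10
  pos 28: leaf 'B' → count = 11
Total leaves: 11

Answer: 11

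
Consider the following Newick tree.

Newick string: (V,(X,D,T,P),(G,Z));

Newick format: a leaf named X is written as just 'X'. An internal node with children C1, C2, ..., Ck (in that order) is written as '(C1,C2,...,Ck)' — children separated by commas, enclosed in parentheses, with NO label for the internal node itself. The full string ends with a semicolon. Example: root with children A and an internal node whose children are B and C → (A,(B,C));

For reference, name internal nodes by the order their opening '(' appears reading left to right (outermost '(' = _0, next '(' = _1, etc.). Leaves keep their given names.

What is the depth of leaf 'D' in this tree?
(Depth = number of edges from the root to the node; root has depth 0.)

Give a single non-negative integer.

Answer: 2

Derivation:
Newick: (V,(X,D,T,P),(G,Z));
Naming internals by '(' encounter order: outermost '(' = _0, next = _1, ...
Query node: D
Path from root: _0 -> _1 -> D
Depth of D: 2 (number of edges from root)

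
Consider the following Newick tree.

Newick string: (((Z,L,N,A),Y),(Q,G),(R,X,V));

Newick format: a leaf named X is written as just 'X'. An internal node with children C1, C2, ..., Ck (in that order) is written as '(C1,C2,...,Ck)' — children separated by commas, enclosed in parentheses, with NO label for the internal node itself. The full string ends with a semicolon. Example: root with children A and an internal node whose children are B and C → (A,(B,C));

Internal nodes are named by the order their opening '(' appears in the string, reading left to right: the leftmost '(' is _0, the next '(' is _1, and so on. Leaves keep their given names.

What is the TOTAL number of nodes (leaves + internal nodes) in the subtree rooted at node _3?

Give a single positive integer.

Answer: 3

Derivation:
Newick: (((Z,L,N,A),Y),(Q,G),(R,X,V));
Locate _3: it is the '(' at position 15 (the 4th '(' reading left to right).
Query: subtree rooted at _3
_3: subtree_size = 1 + 2
  Q: subtree_size = 1 + 0
  G: subtree_size = 1 + 0
Total subtree size of _3: 3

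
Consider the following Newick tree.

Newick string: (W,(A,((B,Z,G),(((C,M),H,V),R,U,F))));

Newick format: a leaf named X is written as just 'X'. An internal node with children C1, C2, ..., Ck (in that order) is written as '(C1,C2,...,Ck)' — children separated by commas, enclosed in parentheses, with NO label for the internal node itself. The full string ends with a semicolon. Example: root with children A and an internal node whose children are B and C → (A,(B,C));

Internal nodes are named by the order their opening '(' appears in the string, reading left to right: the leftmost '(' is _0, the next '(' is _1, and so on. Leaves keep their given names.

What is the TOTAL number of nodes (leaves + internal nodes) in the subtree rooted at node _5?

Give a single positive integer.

Newick: (W,(A,((B,Z,G),(((C,M),H,V),R,U,F))));
Locate _5: it is the '(' at position 16 (the 6th '(' reading left to right).
Query: subtree rooted at _5
_5: subtree_size = 1 + 5
  _6: subtree_size = 1 + 2
    C: subtree_size = 1 + 0
    M: subtree_size = 1 + 0
  H: subtree_size = 1 + 0
  V: subtree_size = 1 + 0
Total subtree size of _5: 6

Answer: 6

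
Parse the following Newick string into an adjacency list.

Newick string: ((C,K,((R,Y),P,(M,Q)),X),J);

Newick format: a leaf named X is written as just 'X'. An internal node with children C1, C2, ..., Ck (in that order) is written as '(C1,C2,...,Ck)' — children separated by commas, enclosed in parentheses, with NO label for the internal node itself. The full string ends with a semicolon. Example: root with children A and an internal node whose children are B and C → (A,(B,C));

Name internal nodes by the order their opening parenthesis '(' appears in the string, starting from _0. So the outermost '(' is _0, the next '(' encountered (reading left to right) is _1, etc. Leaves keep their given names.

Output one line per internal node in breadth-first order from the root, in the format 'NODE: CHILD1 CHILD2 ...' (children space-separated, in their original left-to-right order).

Answer: _0: _1 J
_1: C K _2 X
_2: _3 P _4
_3: R Y
_4: M Q

Derivation:
Input: ((C,K,((R,Y),P,(M,Q)),X),J);
Scanning left-to-right, naming '(' by encounter order:
  pos 0: '(' -> open internal node _0 (depth 1)
  pos 1: '(' -> open internal node _1 (depth 2)
  pos 6: '(' -> open internal node _2 (depth 3)
  pos 7: '(' -> open internal node _3 (depth 4)
  pos 11: ')' -> close internal node _3 (now at depth 3)
  pos 15: '(' -> open internal node _4 (depth 4)
  pos 19: ')' -> close internal node _4 (now at depth 3)
  pos 20: ')' -> close internal node _2 (now at depth 2)
  pos 23: ')' -> close internal node _1 (now at depth 1)
  pos 26: ')' -> close internal node _0 (now at depth 0)
Total internal nodes: 5
BFS adjacency from root:
  _0: _1 J
  _1: C K _2 X
  _2: _3 P _4
  _3: R Y
  _4: M Q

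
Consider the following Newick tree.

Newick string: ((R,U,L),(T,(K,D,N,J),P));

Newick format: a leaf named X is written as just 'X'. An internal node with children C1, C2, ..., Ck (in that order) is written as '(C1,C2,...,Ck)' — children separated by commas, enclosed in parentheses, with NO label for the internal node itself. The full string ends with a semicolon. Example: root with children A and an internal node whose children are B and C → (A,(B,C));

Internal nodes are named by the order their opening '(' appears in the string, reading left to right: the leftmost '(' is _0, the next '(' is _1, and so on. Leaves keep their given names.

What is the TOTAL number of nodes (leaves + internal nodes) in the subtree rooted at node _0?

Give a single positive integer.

Newick: ((R,U,L),(T,(K,D,N,J),P));
Locate _0: it is the '(' at position 0 (the 1st '(' reading left to right).
Query: subtree rooted at _0
_0: subtree_size = 1 + 12
  _1: subtree_size = 1 + 3
    R: subtree_size = 1 + 0
    U: subtree_size = 1 + 0
    L: subtree_size = 1 + 0
  _2: subtree_size = 1 + 7
    T: subtree_size = 1 + 0
    _3: subtree_size = 1 + 4
      K: subtree_size = 1 + 0
      D: subtree_size = 1 + 0
      N: subtree_size = 1 + 0
      J: subtree_size = 1 + 0
    P: subtree_size = 1 + 0
Total subtree size of _0: 13

Answer: 13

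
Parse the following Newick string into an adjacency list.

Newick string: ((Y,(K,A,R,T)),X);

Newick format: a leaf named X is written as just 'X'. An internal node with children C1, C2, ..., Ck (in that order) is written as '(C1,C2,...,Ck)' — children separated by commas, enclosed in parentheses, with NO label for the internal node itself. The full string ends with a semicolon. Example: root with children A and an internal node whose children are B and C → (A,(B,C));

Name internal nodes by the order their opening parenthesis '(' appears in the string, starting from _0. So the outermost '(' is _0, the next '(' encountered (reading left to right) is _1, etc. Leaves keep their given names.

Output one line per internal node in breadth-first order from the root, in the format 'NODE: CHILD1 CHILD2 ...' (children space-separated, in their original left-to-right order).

Answer: _0: _1 X
_1: Y _2
_2: K A R T

Derivation:
Input: ((Y,(K,A,R,T)),X);
Scanning left-to-right, naming '(' by encounter order:
  pos 0: '(' -> open internal node _0 (depth 1)
  pos 1: '(' -> open internal node _1 (depth 2)
  pos 4: '(' -> open internal node _2 (depth 3)
  pos 12: ')' -> close internal node _2 (now at depth 2)
  pos 13: ')' -> close internal node _1 (now at depth 1)
  pos 16: ')' -> close internal node _0 (now at depth 0)
Total internal nodes: 3
BFS adjacency from root:
  _0: _1 X
  _1: Y _2
  _2: K A R T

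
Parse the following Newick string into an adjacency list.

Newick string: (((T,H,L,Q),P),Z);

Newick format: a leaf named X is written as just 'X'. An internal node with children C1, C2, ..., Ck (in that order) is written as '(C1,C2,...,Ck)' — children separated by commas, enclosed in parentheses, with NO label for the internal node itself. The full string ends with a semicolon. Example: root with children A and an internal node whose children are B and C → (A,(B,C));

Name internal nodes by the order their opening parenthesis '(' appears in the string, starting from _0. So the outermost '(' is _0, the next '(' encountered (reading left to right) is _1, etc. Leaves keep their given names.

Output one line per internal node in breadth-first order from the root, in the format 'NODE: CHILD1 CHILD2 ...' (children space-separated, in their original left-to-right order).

Answer: _0: _1 Z
_1: _2 P
_2: T H L Q

Derivation:
Input: (((T,H,L,Q),P),Z);
Scanning left-to-right, naming '(' by encounter order:
  pos 0: '(' -> open internal node _0 (depth 1)
  pos 1: '(' -> open internal node _1 (depth 2)
  pos 2: '(' -> open internal node _2 (depth 3)
  pos 10: ')' -> close internal node _2 (now at depth 2)
  pos 13: ')' -> close internal node _1 (now at depth 1)
  pos 16: ')' -> close internal node _0 (now at depth 0)
Total internal nodes: 3
BFS adjacency from root:
  _0: _1 Z
  _1: _2 P
  _2: T H L Q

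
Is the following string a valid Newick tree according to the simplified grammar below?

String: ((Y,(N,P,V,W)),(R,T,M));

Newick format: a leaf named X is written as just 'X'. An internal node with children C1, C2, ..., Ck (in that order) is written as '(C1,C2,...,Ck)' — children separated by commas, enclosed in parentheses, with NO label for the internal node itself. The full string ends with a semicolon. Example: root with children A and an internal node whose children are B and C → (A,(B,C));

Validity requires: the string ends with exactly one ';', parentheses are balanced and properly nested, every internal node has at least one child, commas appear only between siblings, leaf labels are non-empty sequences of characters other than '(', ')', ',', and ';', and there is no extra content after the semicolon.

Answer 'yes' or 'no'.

Answer: yes

Derivation:
Input: ((Y,(N,P,V,W)),(R,T,M));
Paren balance: 4 '(' vs 4 ')' OK
Ends with single ';': True
Full parse: OK
Valid: True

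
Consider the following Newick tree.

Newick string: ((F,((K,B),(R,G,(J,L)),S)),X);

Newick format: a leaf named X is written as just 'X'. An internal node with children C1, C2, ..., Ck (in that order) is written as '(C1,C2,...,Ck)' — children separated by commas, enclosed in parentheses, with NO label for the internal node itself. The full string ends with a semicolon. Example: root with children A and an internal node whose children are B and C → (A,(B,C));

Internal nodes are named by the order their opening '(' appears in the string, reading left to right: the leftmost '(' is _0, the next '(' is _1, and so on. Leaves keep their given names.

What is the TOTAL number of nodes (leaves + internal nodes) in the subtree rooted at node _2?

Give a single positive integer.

Newick: ((F,((K,B),(R,G,(J,L)),S)),X);
Locate _2: it is the '(' at position 4 (the 3rd '(' reading left to right).
Query: subtree rooted at _2
_2: subtree_size = 1 + 10
  _3: subtree_size = 1 + 2
    K: subtree_size = 1 + 0
    B: subtree_size = 1 + 0
  _4: subtree_size = 1 + 5
    R: subtree_size = 1 + 0
    G: subtree_size = 1 + 0
    _5: subtree_size = 1 + 2
      J: subtree_size = 1 + 0
      L: subtree_size = 1 + 0
  S: subtree_size = 1 + 0
Total subtree size of _2: 11

Answer: 11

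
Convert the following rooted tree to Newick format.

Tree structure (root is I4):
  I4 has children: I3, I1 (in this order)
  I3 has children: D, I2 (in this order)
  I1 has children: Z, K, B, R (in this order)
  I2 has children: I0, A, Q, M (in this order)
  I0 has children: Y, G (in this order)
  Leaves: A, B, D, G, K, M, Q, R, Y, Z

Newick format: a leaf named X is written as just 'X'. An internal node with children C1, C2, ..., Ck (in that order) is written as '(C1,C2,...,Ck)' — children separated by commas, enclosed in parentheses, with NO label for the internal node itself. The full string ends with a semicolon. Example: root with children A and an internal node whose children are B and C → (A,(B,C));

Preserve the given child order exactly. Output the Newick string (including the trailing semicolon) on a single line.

Answer: ((D,((Y,G),A,Q,M)),(Z,K,B,R));

Derivation:
internal I4 with children ['I3', 'I1']
  internal I3 with children ['D', 'I2']
    leaf 'D' → 'D'
    internal I2 with children ['I0', 'A', 'Q', 'M']
      internal I0 with children ['Y', 'G']
        leaf 'Y' → 'Y'
        leaf 'G' → 'G'
      → '(Y,G)'
      leaf 'A' → 'A'
      leaf 'Q' → 'Q'
      leaf 'M' → 'M'
    → '((Y,G),A,Q,M)'
  → '(D,((Y,G),A,Q,M))'
  internal I1 with children ['Z', 'K', 'B', 'R']
    leaf 'Z' → 'Z'
    leaf 'K' → 'K'
    leaf 'B' → 'B'
    leaf 'R' → 'R'
  → '(Z,K,B,R)'
→ '((D,((Y,G),A,Q,M)),(Z,K,B,R))'
Final: ((D,((Y,G),A,Q,M)),(Z,K,B,R));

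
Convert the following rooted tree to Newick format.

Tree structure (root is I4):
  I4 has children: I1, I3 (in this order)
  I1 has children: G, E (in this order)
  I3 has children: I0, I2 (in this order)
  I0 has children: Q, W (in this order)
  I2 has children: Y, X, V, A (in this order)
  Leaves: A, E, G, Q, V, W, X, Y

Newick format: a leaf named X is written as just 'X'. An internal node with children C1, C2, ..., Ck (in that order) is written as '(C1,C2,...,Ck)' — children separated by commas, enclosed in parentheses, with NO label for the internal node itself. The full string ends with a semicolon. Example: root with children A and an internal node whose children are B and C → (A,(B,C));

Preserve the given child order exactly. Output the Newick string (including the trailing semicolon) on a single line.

internal I4 with children ['I1', 'I3']
  internal I1 with children ['G', 'E']
    leaf 'G' → 'G'
    leaf 'E' → 'E'
  → '(G,E)'
  internal I3 with children ['I0', 'I2']
    internal I0 with children ['Q', 'W']
      leaf 'Q' → 'Q'
      leaf 'W' → 'W'
    → '(Q,W)'
    internal I2 with children ['Y', 'X', 'V', 'A']
      leaf 'Y' → 'Y'
      leaf 'X' → 'X'
      leaf 'V' → 'V'
      leaf 'A' → 'A'
    → '(Y,X,V,A)'
  → '((Q,W),(Y,X,V,A))'
→ '((G,E),((Q,W),(Y,X,V,A)))'
Final: ((G,E),((Q,W),(Y,X,V,A)));

Answer: ((G,E),((Q,W),(Y,X,V,A)));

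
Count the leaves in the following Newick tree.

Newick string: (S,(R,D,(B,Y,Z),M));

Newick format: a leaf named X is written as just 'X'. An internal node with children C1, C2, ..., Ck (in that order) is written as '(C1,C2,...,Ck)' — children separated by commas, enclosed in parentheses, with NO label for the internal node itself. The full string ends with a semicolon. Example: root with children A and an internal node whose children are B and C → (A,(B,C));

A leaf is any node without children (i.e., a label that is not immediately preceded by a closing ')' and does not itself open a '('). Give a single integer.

Answer: 7

Derivation:
Newick: (S,(R,D,(B,Y,Z),M));
Scan left-to-right; a leaf is any maximal label run not followed by '(':
  pos 1: leaf 'S' → count = 1
  pos 4: leaf 'R' → count = 2
  pos 6: leaf 'D' → count = 3
  pos 9: leaf 'B' → count = 4
  pos 11: leaf 'Y' → count = 5
  pos 13: leaf 'Z' → count = 6
  pos 16: leaf 'M' → count = 7
Total leaves: 7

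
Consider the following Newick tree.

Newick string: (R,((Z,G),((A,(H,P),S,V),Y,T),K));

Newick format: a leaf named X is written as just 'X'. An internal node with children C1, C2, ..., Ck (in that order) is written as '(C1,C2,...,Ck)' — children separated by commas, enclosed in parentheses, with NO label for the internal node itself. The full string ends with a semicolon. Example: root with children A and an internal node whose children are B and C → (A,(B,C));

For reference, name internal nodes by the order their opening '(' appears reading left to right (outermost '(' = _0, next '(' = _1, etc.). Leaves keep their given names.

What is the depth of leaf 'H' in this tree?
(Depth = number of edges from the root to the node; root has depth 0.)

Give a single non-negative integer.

Newick: (R,((Z,G),((A,(H,P),S,V),Y,T),K));
Naming internals by '(' encounter order: outermost '(' = _0, next = _1, ...
Query node: H
Path from root: _0 -> _1 -> _3 -> _4 -> _5 -> H
Depth of H: 5 (number of edges from root)

Answer: 5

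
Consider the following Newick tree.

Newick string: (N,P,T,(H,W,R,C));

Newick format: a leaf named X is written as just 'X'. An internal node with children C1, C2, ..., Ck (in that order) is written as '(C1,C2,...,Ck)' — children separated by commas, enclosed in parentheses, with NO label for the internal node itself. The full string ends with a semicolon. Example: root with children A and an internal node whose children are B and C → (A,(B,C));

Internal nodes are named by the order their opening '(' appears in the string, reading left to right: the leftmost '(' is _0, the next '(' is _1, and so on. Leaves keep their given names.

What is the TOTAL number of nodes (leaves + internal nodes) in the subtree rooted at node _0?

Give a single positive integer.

Newick: (N,P,T,(H,W,R,C));
Locate _0: it is the '(' at position 0 (the 1st '(' reading left to right).
Query: subtree rooted at _0
_0: subtree_size = 1 + 8
  N: subtree_size = 1 + 0
  P: subtree_size = 1 + 0
  T: subtree_size = 1 + 0
  _1: subtree_size = 1 + 4
    H: subtree_size = 1 + 0
    W: subtree_size = 1 + 0
    R: subtree_size = 1 + 0
    C: subtree_size = 1 + 0
Total subtree size of _0: 9

Answer: 9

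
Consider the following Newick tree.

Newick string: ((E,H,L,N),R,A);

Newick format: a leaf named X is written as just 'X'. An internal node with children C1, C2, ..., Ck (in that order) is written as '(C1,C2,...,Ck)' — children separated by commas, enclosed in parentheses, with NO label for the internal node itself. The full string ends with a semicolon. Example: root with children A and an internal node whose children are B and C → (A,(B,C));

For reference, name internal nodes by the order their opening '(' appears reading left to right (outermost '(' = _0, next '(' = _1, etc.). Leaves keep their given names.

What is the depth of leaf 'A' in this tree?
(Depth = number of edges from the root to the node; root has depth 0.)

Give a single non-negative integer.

Newick: ((E,H,L,N),R,A);
Naming internals by '(' encounter order: outermost '(' = _0, next = _1, ...
Query node: A
Path from root: _0 -> A
Depth of A: 1 (number of edges from root)

Answer: 1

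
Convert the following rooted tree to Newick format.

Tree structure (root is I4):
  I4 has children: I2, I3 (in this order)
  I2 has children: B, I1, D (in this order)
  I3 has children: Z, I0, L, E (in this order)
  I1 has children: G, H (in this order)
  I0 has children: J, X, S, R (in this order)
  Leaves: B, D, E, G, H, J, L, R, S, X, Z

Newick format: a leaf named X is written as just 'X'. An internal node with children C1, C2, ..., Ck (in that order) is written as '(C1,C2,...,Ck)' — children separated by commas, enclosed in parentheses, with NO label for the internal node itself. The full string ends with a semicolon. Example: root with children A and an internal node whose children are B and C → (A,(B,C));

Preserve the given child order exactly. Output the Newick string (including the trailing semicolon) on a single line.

Answer: ((B,(G,H),D),(Z,(J,X,S,R),L,E));

Derivation:
internal I4 with children ['I2', 'I3']
  internal I2 with children ['B', 'I1', 'D']
    leaf 'B' → 'B'
    internal I1 with children ['G', 'H']
      leaf 'G' → 'G'
      leaf 'H' → 'H'
    → '(G,H)'
    leaf 'D' → 'D'
  → '(B,(G,H),D)'
  internal I3 with children ['Z', 'I0', 'L', 'E']
    leaf 'Z' → 'Z'
    internal I0 with children ['J', 'X', 'S', 'R']
      leaf 'J' → 'J'
      leaf 'X' → 'X'
      leaf 'S' → 'S'
      leaf 'R' → 'R'
    → '(J,X,S,R)'
    leaf 'L' → 'L'
    leaf 'E' → 'E'
  → '(Z,(J,X,S,R),L,E)'
→ '((B,(G,H),D),(Z,(J,X,S,R),L,E))'
Final: ((B,(G,H),D),(Z,(J,X,S,R),L,E));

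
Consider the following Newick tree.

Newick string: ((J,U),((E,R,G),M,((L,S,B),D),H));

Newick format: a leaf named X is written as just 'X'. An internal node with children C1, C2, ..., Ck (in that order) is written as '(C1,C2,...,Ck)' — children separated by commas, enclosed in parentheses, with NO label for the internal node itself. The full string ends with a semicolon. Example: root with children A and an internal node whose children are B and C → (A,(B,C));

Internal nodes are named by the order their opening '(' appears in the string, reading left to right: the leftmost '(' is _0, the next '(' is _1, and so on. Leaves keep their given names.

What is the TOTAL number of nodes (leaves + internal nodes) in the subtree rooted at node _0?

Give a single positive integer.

Newick: ((J,U),((E,R,G),M,((L,S,B),D),H));
Locate _0: it is the '(' at position 0 (the 1st '(' reading left to right).
Query: subtree rooted at _0
_0: subtree_size = 1 + 16
  _1: subtree_size = 1 + 2
    J: subtree_size = 1 + 0
    U: subtree_size = 1 + 0
  _2: subtree_size = 1 + 12
    _3: subtree_size = 1 + 3
      E: subtree_size = 1 + 0
      R: subtree_size = 1 + 0
      G: subtree_size = 1 + 0
    M: subtree_size = 1 + 0
    _4: subtree_size = 1 + 5
      _5: subtree_size = 1 + 3
        L: subtree_size = 1 + 0
        S: subtree_size = 1 + 0
        B: subtree_size = 1 + 0
      D: subtree_size = 1 + 0
    H: subtree_size = 1 + 0
Total subtree size of _0: 17

Answer: 17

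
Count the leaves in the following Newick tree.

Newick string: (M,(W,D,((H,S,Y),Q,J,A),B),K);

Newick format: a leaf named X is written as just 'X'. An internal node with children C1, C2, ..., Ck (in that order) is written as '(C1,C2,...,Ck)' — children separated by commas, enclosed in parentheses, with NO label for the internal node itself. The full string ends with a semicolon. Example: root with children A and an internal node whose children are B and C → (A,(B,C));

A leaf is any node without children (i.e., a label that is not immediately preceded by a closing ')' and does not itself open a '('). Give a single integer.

Newick: (M,(W,D,((H,S,Y),Q,J,A),B),K);
Scan left-to-right; a leaf is any maximal label run not followed by '(':
  pos 1: leaf 'M' → count = 1
  pos 4: leaf 'W' → count = 2
  pos 6: leaf 'D' → count = 3
  pos 10: leaf 'H' → count = 4
  pos 12: leaf 'S' → count = 5
  pos 14: leaf 'Y' → count = 6
  pos 17: leaf 'Q' → count = 7
  pos 19: leaf 'J' → count = 8
  pos 21: leaf 'A' → count = 9
  pos 24: leaf 'B' → count = 10
  pos 27: leaf 'K' → count = 11
Total leaves: 11

Answer: 11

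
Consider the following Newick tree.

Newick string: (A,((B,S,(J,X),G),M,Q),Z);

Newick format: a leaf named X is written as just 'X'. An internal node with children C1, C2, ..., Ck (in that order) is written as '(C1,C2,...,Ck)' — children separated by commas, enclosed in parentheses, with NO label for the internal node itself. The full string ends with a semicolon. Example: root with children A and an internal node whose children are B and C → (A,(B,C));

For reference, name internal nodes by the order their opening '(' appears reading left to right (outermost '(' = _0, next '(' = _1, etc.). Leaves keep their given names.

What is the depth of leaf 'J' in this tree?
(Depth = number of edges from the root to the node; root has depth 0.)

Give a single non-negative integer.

Answer: 4

Derivation:
Newick: (A,((B,S,(J,X),G),M,Q),Z);
Naming internals by '(' encounter order: outermost '(' = _0, next = _1, ...
Query node: J
Path from root: _0 -> _1 -> _2 -> _3 -> J
Depth of J: 4 (number of edges from root)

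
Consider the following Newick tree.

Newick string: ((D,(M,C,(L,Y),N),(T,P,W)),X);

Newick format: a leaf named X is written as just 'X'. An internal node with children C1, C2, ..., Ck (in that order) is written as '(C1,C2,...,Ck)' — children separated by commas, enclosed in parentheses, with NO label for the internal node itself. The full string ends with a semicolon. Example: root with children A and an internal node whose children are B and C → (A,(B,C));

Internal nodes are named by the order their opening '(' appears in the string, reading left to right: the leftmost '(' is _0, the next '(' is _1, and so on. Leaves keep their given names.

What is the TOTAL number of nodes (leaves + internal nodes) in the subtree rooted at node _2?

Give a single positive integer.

Newick: ((D,(M,C,(L,Y),N),(T,P,W)),X);
Locate _2: it is the '(' at position 4 (the 3rd '(' reading left to right).
Query: subtree rooted at _2
_2: subtree_size = 1 + 6
  M: subtree_size = 1 + 0
  C: subtree_size = 1 + 0
  _3: subtree_size = 1 + 2
    L: subtree_size = 1 + 0
    Y: subtree_size = 1 + 0
  N: subtree_size = 1 + 0
Total subtree size of _2: 7

Answer: 7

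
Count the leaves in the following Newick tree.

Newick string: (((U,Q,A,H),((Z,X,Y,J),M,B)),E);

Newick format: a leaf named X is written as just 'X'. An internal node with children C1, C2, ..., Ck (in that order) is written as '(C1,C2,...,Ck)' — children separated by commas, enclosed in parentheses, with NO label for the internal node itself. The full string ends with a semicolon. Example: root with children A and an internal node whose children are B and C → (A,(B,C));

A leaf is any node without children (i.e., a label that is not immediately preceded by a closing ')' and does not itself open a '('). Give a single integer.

Newick: (((U,Q,A,H),((Z,X,Y,J),M,B)),E);
Scan left-to-right; a leaf is any maximal label run not followed by '(':
  pos 3: leaf 'U' → count = 1
  pos 5: leaf 'Q' → count = 2
  pos 7: leaf 'A' → count = 3
  pos 9: leaf 'H' → count = 4
  pos 14: leaf 'Z' → count = 5
  pos 16: leaf 'X' → count = 6
  pos 18: leaf 'Y' → count = 7
  pos 20: leaf 'J' → count = 8
  pos 23: leaf 'M' → count = 9
  pos 25: leaf 'B' → count = 10
  pos 29: leaf 'E' → count = 11
Total leaves: 11

Answer: 11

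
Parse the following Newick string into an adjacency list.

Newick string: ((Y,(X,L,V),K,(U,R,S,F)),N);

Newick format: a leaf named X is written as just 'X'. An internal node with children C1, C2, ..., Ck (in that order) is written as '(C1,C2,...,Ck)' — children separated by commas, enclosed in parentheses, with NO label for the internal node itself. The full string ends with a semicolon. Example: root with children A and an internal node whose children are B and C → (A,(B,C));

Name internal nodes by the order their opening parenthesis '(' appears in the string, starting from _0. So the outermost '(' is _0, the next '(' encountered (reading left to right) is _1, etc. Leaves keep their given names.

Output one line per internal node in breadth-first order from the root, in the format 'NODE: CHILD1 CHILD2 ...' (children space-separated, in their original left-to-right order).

Input: ((Y,(X,L,V),K,(U,R,S,F)),N);
Scanning left-to-right, naming '(' by encounter order:
  pos 0: '(' -> open internal node _0 (depth 1)
  pos 1: '(' -> open internal node _1 (depth 2)
  pos 4: '(' -> open internal node _2 (depth 3)
  pos 10: ')' -> close internal node _2 (now at depth 2)
  pos 14: '(' -> open internal node _3 (depth 3)
  pos 22: ')' -> close internal node _3 (now at depth 2)
  pos 23: ')' -> close internal node _1 (now at depth 1)
  pos 26: ')' -> close internal node _0 (now at depth 0)
Total internal nodes: 4
BFS adjacency from root:
  _0: _1 N
  _1: Y _2 K _3
  _2: X L V
  _3: U R S F

Answer: _0: _1 N
_1: Y _2 K _3
_2: X L V
_3: U R S F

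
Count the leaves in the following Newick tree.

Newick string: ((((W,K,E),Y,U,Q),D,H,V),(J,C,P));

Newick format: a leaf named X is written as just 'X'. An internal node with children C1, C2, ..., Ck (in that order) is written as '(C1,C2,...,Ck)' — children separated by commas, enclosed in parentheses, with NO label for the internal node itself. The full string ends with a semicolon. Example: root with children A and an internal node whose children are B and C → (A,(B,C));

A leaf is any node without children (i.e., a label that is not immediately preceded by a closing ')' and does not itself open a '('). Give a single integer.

Answer: 12

Derivation:
Newick: ((((W,K,E),Y,U,Q),D,H,V),(J,C,P));
Scan left-to-right; a leaf is any maximal label run not followed by '(':
  pos 4: leaf 'W' → count = 1
  pos 6: leaf 'K' → count = 2
  pos 8: leaf 'E' → count = 3
  pos 11: leaf 'Y' → count = 4
  pos 13: leaf 'U' → count = 5
  pos 15: leaf 'Q' → count = 6
  pos 18: leaf 'D' → count = 7
  pos 20: leaf 'H' → count = 8
  pos 22: leaf 'V' → count = 9
  pos 26: leaf 'J' → count = 10
  pos 28: leaf 'C' → count = 11
  pos 30: leaf 'P' → count = 12
Total leaves: 12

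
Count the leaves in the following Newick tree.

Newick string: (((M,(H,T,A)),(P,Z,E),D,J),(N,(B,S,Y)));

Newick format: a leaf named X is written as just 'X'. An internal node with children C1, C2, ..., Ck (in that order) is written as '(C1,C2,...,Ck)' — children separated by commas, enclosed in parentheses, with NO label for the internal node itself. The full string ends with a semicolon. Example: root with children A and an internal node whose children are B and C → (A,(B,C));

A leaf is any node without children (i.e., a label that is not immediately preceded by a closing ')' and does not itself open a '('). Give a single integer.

Answer: 13

Derivation:
Newick: (((M,(H,T,A)),(P,Z,E),D,J),(N,(B,S,Y)));
Scan left-to-right; a leaf is any maximal label run not followed by '(':
  pos 3: leaf 'M' → count = 1
  pos 6: leaf 'H' → count = 2
  pos 8: leaf 'T' → count = 3
  pos 10: leaf 'A' → count = 4
  pos 15: leaf 'P' → count = 5
  pos 17: leaf 'Z' → count = 6
  pos 19: leaf 'E' → count = 7
  pos 22: leaf 'D' → count = 8
  pos 24: leaf 'J' → count = 9
  pos 28: leaf 'N' → count = 10
  pos 31: leaf 'B' → count = 11
  pos 33: leaf 'S' → count = 12
  pos 35: leaf 'Y' → count = 13
Total leaves: 13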